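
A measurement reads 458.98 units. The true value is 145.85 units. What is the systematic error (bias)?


Systematic error = measured - true
= 458.98 - 145.85
= 313.1300

313.1300


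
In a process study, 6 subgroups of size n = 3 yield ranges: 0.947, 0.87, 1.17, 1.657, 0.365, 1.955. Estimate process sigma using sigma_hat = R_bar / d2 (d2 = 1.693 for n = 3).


R_bar = (0.947 + 0.87 + 1.17 + 1.657 + 0.365 + 1.955) / 6
R_bar = 6.964 / 6 = 1.1606667
sigma_hat = R_bar / d2 = 1.1606667 / 1.693 = 0.6856

0.6856


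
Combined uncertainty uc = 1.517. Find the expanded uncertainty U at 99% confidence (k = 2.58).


U = k * uc
U = 2.58 * 1.517
U = 3.9139

3.9139


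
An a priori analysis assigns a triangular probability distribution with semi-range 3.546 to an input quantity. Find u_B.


u_B = half_width / sqrt(6)
u_B = 3.546 / 2.4494897
u_B = 1.4476

1.4476


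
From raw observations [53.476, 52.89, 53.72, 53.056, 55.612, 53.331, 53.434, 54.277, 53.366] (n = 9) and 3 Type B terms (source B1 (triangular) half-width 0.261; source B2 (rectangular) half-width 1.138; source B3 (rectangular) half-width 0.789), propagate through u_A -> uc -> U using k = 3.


mean = (53.476 + 52.89 + 53.72 + 53.056 + 55.612 + 53.331 + 53.434 + 54.277 + 53.366) / 9 = 53.68466667
s = sqrt(sum((x - mean)^2)/(n-1)) = 0.82359289
u_A = s / sqrt(n) = 0.82359289 / sqrt(9) = 0.27453096
u_B1 = 0.261 / sqrt(6) = 0.1065528
u_B2 = 1.138 / sqrt(3) = 0.65702461
u_B3 = 0.789 / sqrt(3) = 0.45552936
uc = sqrt(0.27453096^2 + 0.1065528^2 + 0.65702461^2 + 0.45552936^2) = 0.85200298
U = k * uc = 3 * 0.85200298
U = 2.5560

2.5560


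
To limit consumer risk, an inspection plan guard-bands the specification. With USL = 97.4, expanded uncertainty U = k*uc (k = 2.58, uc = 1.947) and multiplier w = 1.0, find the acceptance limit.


U = k * uc = 2.58 * 1.947 = 5.02326
guard band g = w * U = 1.0 * 5.02326 = 5.02326
AL = USL - g = 97.4 - 5.02326
AL = 92.3767

92.3767


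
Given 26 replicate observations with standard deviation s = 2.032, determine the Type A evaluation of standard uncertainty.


u_A = s / sqrt(n)
u_A = 2.032 / sqrt(26)
u_A = 2.032 / 5.0990195
u_A = 0.3985

0.3985


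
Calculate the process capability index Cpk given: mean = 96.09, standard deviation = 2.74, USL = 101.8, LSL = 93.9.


Cpu = (USL - mean) / (3*sigma) = (101.8 - 96.09) / (3*2.74) = 0.6946
Cpl = (mean - LSL) / (3*sigma) = (96.09 - 93.9) / (3*2.74) = 0.2664
Cpk = min(Cpu, Cpl) = 0.2664

0.2664


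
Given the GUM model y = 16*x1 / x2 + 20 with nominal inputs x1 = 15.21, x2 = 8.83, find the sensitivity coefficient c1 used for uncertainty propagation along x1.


y = 16*x1 / x2 + 20
dy/dx1 = 16/x2
Evaluate at x2 = 8.83: c1 = 16 / 8.83
c1 = 1.8120

1.8120


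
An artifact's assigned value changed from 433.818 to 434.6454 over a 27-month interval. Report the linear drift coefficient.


rate = (v2 - v1) / months
= (434.6454 - 433.818) / 27
= 0.8274 / 27
= 0.0306

0.0306


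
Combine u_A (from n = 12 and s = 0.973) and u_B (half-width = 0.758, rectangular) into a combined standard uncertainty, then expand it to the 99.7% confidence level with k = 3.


u_A = s / sqrt(n) = 0.973 / sqrt(12) = 0.28088091
u_B = half_width / sqrt(3) = 0.758 / sqrt(3) = 0.4376315
uc = sqrt(u_A^2 + u_B^2) = sqrt(0.28088091^2 + 0.4376315^2) = 0.52001482
U = k * uc = 3 * 0.52001482
U = 1.5600

1.5600


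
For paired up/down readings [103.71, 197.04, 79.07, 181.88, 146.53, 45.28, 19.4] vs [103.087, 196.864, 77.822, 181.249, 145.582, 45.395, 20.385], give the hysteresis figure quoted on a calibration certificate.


|103.71 - 103.087| = 0.6230
|197.04 - 196.864| = 0.1760
|79.07 - 77.822| = 1.2480
|181.88 - 181.249| = 0.6310
|146.53 - 145.582| = 0.9480
|45.28 - 45.395| = 0.1150
|19.4 - 20.385| = 0.9850
hysteresis = max(diffs) = 1.2480

1.2480


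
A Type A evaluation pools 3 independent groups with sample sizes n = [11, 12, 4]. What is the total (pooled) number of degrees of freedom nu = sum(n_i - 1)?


nu = sum_i (n_i - 1)
nu = ((11 - 1) + (12 - 1) + (4 - 1))
nu = 10 + 11 + 3
nu = 24

24


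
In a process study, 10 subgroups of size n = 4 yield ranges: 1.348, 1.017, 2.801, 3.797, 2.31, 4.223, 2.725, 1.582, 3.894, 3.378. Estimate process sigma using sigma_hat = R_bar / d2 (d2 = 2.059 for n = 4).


R_bar = (1.348 + 1.017 + 2.801 + 3.797 + 2.31 + 4.223 + 2.725 + 1.582 + 3.894 + 3.378) / 10
R_bar = 27.075 / 10 = 2.7075
sigma_hat = R_bar / d2 = 2.7075 / 2.059 = 1.3150

1.3150


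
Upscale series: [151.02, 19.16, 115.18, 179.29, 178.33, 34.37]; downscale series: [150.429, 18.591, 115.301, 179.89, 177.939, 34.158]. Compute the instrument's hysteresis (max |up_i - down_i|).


|151.02 - 150.429| = 0.5910
|19.16 - 18.591| = 0.5690
|115.18 - 115.301| = 0.1210
|179.29 - 179.89| = 0.6000
|178.33 - 177.939| = 0.3910
|34.37 - 34.158| = 0.2120
hysteresis = max(diffs) = 0.6000

0.6000


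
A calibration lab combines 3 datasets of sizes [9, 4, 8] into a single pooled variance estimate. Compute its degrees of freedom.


nu = sum_i (n_i - 1)
nu = ((9 - 1) + (4 - 1) + (8 - 1))
nu = 8 + 3 + 7
nu = 18

18


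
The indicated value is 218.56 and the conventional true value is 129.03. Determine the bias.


Systematic error = measured - true
= 218.56 - 129.03
= 89.5300

89.5300


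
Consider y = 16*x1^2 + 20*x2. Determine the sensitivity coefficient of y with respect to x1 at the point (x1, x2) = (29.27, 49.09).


y = 16*x1^2 + 20*x2
dy/dx1 = 2*16*x1
Evaluate at x1 = 29.27: c1 = 32 * 29.27
c1 = 936.6400

936.6400


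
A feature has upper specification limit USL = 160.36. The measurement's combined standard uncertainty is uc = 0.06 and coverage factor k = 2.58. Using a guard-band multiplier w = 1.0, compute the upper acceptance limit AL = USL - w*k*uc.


U = k * uc = 2.58 * 0.06 = 0.1548
guard band g = w * U = 1.0 * 0.1548 = 0.1548
AL = USL - g = 160.36 - 0.1548
AL = 160.2052

160.2052


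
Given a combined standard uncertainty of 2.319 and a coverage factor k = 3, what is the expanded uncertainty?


U = k * uc
U = 3 * 2.319
U = 6.9570

6.9570


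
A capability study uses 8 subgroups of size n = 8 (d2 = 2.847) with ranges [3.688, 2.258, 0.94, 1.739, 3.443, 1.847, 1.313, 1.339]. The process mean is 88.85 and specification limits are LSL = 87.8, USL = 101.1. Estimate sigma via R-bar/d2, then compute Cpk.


R_bar = (3.688 + 2.258 + 0.94 + 1.739 + 3.443 + 1.847 + 1.313 + 1.339) / 8 = 2.070875
sigma = R_bar / d2 = 2.070875 / 2.847 = 0.72738848
Cp = (USL - LSL)/(6*sigma) = (101.1 - 87.8)/(6*0.72738848) = 3.0474
Cpu = (101.1 - 88.85)/(3*0.72738848) = 5.6137
Cpl = (88.85 - 87.8)/(3*0.72738848) = 0.4812
Cpk = min(Cpu, Cpl) = 0.4812

0.4812


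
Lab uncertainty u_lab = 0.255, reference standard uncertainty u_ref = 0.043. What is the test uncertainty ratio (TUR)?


TUR = u_lab / u_ref
= 0.255 / 0.043
= 5.9302

5.9302


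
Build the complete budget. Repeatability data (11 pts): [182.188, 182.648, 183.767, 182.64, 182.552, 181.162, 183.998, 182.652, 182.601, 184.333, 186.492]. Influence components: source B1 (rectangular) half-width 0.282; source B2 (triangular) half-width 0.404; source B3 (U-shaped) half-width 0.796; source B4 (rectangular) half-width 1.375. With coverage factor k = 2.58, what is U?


mean = (182.188 + 182.648 + 183.767 + 182.64 + 182.552 + 181.162 + 183.998 + 182.652 + 182.601 + 184.333 + 186.492) / 11 = 183.1848182
s = sqrt(sum((x - mean)^2)/(n-1)) = 1.4125017
u_A = s / sqrt(n) = 1.4125017 / sqrt(11) = 0.42588529
u_B1 = 0.282 / sqrt(3) = 0.16281278
u_B2 = 0.404 / sqrt(6) = 0.16493231
u_B3 = 0.796 / sqrt(2) = 0.562857
u_B4 = 1.375 / sqrt(3) = 0.79385662
uc = sqrt(0.42588529^2 + 0.16281278^2 + 0.16493231^2 + 0.562857^2 + 0.79385662^2) = 1.0872467
U = k * uc = 2.58 * 1.0872467
U = 2.8051

2.8051


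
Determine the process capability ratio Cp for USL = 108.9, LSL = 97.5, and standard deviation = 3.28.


Cp = (USL - LSL) / (6 * sigma)
= (108.9 - 97.5) / (6 * 3.28)
= 11.4000 / 19.6800
= 0.5793

0.5793


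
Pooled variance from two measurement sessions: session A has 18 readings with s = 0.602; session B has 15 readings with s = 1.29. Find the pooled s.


s_p = sqrt(((n1-1)*s1^2 + (n2-1)*s2^2) / (n1+n2-2))
numerator = (18-1)*0.602^2 + (15-1)*1.29^2 = 6.160868 + 23.2974 = 29.458268
denominator = 18 + 15 - 2 = 31
s_p^2 = 29.458268 / 31 = 0.95026671
s_p = sqrt(0.95026671) = 0.9748

0.9748


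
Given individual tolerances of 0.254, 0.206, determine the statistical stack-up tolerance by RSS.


RSS = sqrt(0.254^2 + 0.206^2)
= sqrt(0.106952)
= 0.3270

0.3270


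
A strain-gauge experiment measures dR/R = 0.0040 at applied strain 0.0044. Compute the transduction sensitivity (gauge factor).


GF = (dR/R) / epsilon
= 0.0040 / 0.0044
= 0.9091

0.9091


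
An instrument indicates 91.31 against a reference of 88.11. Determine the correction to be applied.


Correction = standard - reading
= 88.11 - 91.31
= -3.2000

-3.2000


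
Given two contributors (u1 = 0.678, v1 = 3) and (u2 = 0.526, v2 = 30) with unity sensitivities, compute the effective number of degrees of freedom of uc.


uc = sqrt(u1^2 + u2^2) = sqrt(0.678^2 + 0.526^2) = 0.85811421
v_eff = uc^4 / (u1^4/v1 + u2^4/v2)
= 0.85811421^4 / (0.678^4/3 + 0.526^4/30)
= 0.54222605 / 0.072988114
v_eff = 7.4290

7.4290


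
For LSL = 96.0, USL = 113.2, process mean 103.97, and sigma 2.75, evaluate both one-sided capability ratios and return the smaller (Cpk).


Cpu = (USL - mean) / (3*sigma) = (113.2 - 103.97) / (3*2.75) = 1.1188
Cpl = (mean - LSL) / (3*sigma) = (103.97 - 96.0) / (3*2.75) = 0.9661
Cpk = min(Cpu, Cpl) = 0.9661

0.9661


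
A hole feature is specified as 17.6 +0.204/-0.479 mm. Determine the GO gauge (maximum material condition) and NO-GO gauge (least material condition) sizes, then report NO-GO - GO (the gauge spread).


GO = nominal - lower_tol (smallest hole = maximum material condition)
GO = 17.6 - 0.479 = 17.121
NO-GO = nominal + upper_tol (largest hole = least material condition)
NO-GO = 17.6 + 0.204 = 17.804
spread = NO-GO - GO = 17.804 - 17.121 = 0.6830

0.6830


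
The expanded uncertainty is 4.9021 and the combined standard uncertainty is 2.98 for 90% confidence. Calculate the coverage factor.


k = U / uc
k = 4.9021 / 2.98
k = 1.645

1.645


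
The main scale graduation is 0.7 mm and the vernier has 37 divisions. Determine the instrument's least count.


LC = MSD / n_div
= 0.7 / 37
= 0.0189

0.0189


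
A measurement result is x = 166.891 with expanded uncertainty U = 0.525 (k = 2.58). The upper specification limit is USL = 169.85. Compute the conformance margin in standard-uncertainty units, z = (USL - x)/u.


u = U / k = 0.525 / 2.58 = 0.20348837
margin = |USL - x| = |169.85 - 166.891| = 2.959
z = margin / u = 2.959 / 0.20348837
z = 14.5414

14.5414


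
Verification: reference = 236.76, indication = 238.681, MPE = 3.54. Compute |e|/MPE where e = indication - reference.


e = indication - reference = 238.681 - 236.76 = 1.9210
|e| = 1.9210
ratio = |e| / MPE = 1.9210 / 3.54
ratio = 0.5427

0.5427


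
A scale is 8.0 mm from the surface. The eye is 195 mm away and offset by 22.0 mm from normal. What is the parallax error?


error = h * offset / d
= 8.0 * 22.0 / 195
= 0.9026

0.9026


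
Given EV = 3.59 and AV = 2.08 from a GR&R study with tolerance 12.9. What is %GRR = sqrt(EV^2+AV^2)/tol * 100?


GRR = sqrt(EV^2 + AV^2) = sqrt(3.59^2 + 2.08^2) = 4.149036
%GRR = GRR / tol * 100 = 4.149036 / 12.9 * 100
%GRR = 32.1631

32.1631


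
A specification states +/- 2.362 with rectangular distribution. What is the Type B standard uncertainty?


u_B = half_width / sqrt(3)
u_B = 2.362 / 1.7320508
u_B = 1.3637

1.3637


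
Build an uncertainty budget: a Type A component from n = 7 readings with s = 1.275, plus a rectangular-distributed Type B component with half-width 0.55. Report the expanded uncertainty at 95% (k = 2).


u_A = s / sqrt(n) = 1.275 / sqrt(7) = 0.4819047
u_B = half_width / sqrt(3) = 0.55 / sqrt(3) = 0.31754265
uc = sqrt(u_A^2 + u_B^2) = sqrt(0.4819047^2 + 0.31754265^2) = 0.57711825
U = k * uc = 2 * 0.57711825
U = 1.1542

1.1542


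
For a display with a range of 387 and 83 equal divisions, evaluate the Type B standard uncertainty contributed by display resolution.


resolution = range / divisions
resolution = 387 / 83 = 4.6626506
u_res = resolution / (2*sqrt(3))
u_res = 4.6626506 / 3.4641016
u_res = 1.3460

1.3460


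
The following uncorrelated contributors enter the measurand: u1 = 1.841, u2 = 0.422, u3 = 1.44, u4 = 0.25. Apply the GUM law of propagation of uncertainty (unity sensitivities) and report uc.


uc = sqrt(1.841^2 + 0.422^2 + 1.44^2 + 0.25^2)
uc = sqrt(5.703465)
uc = 2.3882

2.3882


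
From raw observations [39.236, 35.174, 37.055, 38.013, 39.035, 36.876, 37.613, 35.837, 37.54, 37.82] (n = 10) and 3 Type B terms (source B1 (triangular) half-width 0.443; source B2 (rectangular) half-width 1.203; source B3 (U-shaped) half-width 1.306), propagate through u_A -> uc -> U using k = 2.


mean = (39.236 + 35.174 + 37.055 + 38.013 + 39.035 + 36.876 + 37.613 + 35.837 + 37.54 + 37.82) / 10 = 37.4199
s = sqrt(sum((x - mean)^2)/(n-1)) = 1.2670589
u_A = s / sqrt(n) = 1.2670589 / sqrt(10) = 0.40067921
u_B1 = 0.443 / sqrt(6) = 0.18085399
u_B2 = 1.203 / sqrt(3) = 0.69455237
u_B3 = 1.306 / sqrt(2) = 0.92348146
uc = sqrt(0.40067921^2 + 0.18085399^2 + 0.69455237^2 + 0.92348146^2) = 1.2363143
U = k * uc = 2 * 1.2363143
U = 2.4726

2.4726


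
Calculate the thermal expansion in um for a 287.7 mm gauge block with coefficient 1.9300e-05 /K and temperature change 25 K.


dL = L * alpha * dT
= 287.7 * 1.9300e-05 * 25
= 0.1388152 mm
dL_um = 0.1388152 * 1000 = 138.8152 um

138.8152


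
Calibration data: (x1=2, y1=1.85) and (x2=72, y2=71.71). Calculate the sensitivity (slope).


slope = (y2 - y1) / (x2 - x1)
= (71.71 - 1.85) / (72 - 2)
= 69.8600 / 70
= 0.9980

0.9980


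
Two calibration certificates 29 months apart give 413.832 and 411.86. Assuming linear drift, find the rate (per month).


rate = (v2 - v1) / months
= (411.86 - 413.832) / 29
= -1.9720 / 29
= -0.0680

-0.0680


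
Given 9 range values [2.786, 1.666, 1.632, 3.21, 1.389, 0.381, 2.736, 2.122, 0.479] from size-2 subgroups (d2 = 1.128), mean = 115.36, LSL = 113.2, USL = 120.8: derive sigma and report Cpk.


R_bar = (2.786 + 1.666 + 1.632 + 3.21 + 1.389 + 0.381 + 2.736 + 2.122 + 0.479) / 9 = 1.8223333
sigma = R_bar / d2 = 1.8223333 / 1.128 = 1.6155437
Cp = (USL - LSL)/(6*sigma) = (120.8 - 113.2)/(6*1.6155437) = 0.7840
Cpu = (120.8 - 115.36)/(3*1.6155437) = 1.1224
Cpl = (115.36 - 113.2)/(3*1.6155437) = 0.4457
Cpk = min(Cpu, Cpl) = 0.4457

0.4457


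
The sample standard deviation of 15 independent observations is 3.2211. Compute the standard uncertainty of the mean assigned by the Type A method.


u_A = s / sqrt(n)
u_A = 3.2211 / sqrt(15)
u_A = 3.2211 / 3.8729833
u_A = 0.8317

0.8317


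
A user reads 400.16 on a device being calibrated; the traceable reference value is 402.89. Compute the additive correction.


Correction = standard - reading
= 402.89 - 400.16
= 2.7300

2.7300


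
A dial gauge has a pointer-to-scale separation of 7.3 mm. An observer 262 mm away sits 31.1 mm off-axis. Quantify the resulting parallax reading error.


error = h * offset / d
= 7.3 * 31.1 / 262
= 0.8665

0.8665


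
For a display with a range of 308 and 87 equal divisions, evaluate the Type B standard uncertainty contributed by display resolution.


resolution = range / divisions
resolution = 308 / 87 = 3.5402299
u_res = resolution / (2*sqrt(3))
u_res = 3.5402299 / 3.4641016
u_res = 1.0220

1.0220


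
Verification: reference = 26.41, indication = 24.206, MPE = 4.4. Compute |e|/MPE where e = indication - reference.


e = indication - reference = 24.206 - 26.41 = -2.2040
|e| = 2.2040
ratio = |e| / MPE = 2.2040 / 4.4
ratio = 0.5009

0.5009


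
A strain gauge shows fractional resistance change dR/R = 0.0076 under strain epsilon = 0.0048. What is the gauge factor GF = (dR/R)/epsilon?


GF = (dR/R) / epsilon
= 0.0076 / 0.0048
= 1.5833

1.5833


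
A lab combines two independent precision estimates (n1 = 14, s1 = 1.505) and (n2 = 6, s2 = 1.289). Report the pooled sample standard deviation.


s_p = sqrt(((n1-1)*s1^2 + (n2-1)*s2^2) / (n1+n2-2))
numerator = (14-1)*1.505^2 + (6-1)*1.289^2 = 29.445325 + 8.307605 = 37.75293
denominator = 14 + 6 - 2 = 18
s_p^2 = 37.75293 / 18 = 2.097385
s_p = sqrt(2.097385) = 1.4482

1.4482


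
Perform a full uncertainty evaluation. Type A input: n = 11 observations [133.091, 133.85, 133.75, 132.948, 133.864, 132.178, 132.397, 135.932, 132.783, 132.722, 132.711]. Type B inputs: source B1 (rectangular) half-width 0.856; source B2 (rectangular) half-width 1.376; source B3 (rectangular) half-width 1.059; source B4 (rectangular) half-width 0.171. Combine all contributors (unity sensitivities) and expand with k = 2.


mean = (133.091 + 133.85 + 133.75 + 132.948 + 133.864 + 132.178 + 132.397 + 135.932 + 132.783 + 132.722 + 132.711) / 11 = 133.2932727
s = sqrt(sum((x - mean)^2)/(n-1)) = 1.0459538
u_A = s / sqrt(n) = 1.0459538 / sqrt(11) = 0.31536694
u_B1 = 0.856 / sqrt(3) = 0.49421183
u_B2 = 1.376 / sqrt(3) = 0.79443397
u_B3 = 1.059 / sqrt(3) = 0.61141394
u_B4 = 0.171 / sqrt(3) = 0.098726896
uc = sqrt(0.31536694^2 + 0.49421183^2 + 0.79443397^2 + 0.61141394^2 + 0.098726896^2) = 1.1655046
U = k * uc = 2 * 1.1655046
U = 2.3310

2.3310


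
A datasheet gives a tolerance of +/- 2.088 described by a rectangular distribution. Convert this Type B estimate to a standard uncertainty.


u_B = half_width / sqrt(3)
u_B = 2.088 / 1.7320508
u_B = 1.2055

1.2055


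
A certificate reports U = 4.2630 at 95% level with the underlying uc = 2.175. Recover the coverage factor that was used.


k = U / uc
k = 4.2630 / 2.175
k = 1.96

1.96


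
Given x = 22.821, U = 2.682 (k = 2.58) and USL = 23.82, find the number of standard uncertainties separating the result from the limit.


u = U / k = 2.682 / 2.58 = 1.0395349
margin = |USL - x| = |23.82 - 22.821| = 0.999
z = margin / u = 0.999 / 1.0395349
z = 0.9610

0.9610


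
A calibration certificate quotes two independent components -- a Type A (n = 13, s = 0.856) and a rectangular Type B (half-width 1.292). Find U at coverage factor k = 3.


u_A = s / sqrt(n) = 0.856 / sqrt(13) = 0.23741168
u_B = half_width / sqrt(3) = 1.292 / sqrt(3) = 0.74593655
uc = sqrt(u_A^2 + u_B^2) = sqrt(0.23741168^2 + 0.74593655^2) = 0.78280626
U = k * uc = 3 * 0.78280626
U = 2.3484

2.3484


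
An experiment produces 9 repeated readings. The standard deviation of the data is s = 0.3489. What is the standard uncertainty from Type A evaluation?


u_A = s / sqrt(n)
u_A = 0.3489 / sqrt(9)
u_A = 0.3489 / 3
u_A = 0.1163

0.1163


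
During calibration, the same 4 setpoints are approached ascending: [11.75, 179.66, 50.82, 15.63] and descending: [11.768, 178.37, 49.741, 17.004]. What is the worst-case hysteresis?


|11.75 - 11.768| = 0.0180
|179.66 - 178.37| = 1.2900
|50.82 - 49.741| = 1.0790
|15.63 - 17.004| = 1.3740
hysteresis = max(diffs) = 1.3740

1.3740


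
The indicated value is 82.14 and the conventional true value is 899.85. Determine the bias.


Systematic error = measured - true
= 82.14 - 899.85
= -817.7100

-817.7100


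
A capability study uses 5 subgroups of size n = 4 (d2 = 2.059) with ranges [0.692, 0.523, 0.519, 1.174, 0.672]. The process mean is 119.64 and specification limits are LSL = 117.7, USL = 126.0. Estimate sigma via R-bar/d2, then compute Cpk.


R_bar = (0.692 + 0.523 + 0.519 + 1.174 + 0.672) / 5 = 0.716
sigma = R_bar / d2 = 0.716 / 2.059 = 0.34774162
Cp = (USL - LSL)/(6*sigma) = (126.0 - 117.7)/(6*0.34774162) = 3.9780
Cpu = (126.0 - 119.64)/(3*0.34774162) = 6.0965
Cpl = (119.64 - 117.7)/(3*0.34774162) = 1.8596
Cpk = min(Cpu, Cpl) = 1.8596

1.8596


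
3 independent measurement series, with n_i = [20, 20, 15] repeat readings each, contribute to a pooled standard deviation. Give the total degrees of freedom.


nu = sum_i (n_i - 1)
nu = ((20 - 1) + (20 - 1) + (15 - 1))
nu = 19 + 19 + 14
nu = 52

52


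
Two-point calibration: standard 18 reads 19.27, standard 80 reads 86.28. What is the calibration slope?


slope = (y2 - y1) / (x2 - x1)
= (86.28 - 19.27) / (80 - 18)
= 67.0100 / 62
= 1.0808

1.0808


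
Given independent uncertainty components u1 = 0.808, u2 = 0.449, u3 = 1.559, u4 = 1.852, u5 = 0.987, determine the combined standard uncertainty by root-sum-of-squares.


uc = sqrt(0.808^2 + 0.449^2 + 1.559^2 + 1.852^2 + 0.987^2)
uc = sqrt(7.689019)
uc = 2.7729

2.7729


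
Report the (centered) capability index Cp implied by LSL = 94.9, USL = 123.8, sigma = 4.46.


Cp = (USL - LSL) / (6 * sigma)
= (123.8 - 94.9) / (6 * 4.46)
= 28.9000 / 26.7600
= 1.0800

1.0800


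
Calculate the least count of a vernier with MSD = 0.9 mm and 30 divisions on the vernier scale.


LC = MSD / n_div
= 0.9 / 30
= 0.0300

0.0300


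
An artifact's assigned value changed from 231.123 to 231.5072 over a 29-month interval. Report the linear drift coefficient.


rate = (v2 - v1) / months
= (231.5072 - 231.123) / 29
= 0.3842 / 29
= 0.0132

0.0132


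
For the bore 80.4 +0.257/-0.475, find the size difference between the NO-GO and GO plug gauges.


GO = nominal - lower_tol (smallest hole = maximum material condition)
GO = 80.4 - 0.475 = 79.925
NO-GO = nominal + upper_tol (largest hole = least material condition)
NO-GO = 80.4 + 0.257 = 80.657
spread = NO-GO - GO = 80.657 - 79.925 = 0.7320

0.7320


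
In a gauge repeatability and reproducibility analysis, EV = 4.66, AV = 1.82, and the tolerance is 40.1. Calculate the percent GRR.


GRR = sqrt(EV^2 + AV^2) = sqrt(4.66^2 + 1.82^2) = 5.0027992
%GRR = GRR / tol * 100 = 5.0027992 / 40.1 * 100
%GRR = 12.4758

12.4758


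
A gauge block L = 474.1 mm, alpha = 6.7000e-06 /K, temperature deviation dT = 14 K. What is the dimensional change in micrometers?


dL = L * alpha * dT
= 474.1 * 6.7000e-06 * 14
= 0.0444706 mm
dL_um = 0.0444706 * 1000 = 44.4706 um

44.4706


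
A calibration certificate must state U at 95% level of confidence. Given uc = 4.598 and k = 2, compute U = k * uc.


U = k * uc
U = 2 * 4.598
U = 9.1960

9.1960


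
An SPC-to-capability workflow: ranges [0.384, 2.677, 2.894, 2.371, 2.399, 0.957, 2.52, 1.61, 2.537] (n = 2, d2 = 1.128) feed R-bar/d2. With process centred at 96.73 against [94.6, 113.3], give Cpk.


R_bar = (0.384 + 2.677 + 2.894 + 2.371 + 2.399 + 0.957 + 2.52 + 1.61 + 2.537) / 9 = 2.0387778
sigma = R_bar / d2 = 2.0387778 / 1.128 = 1.8074271
Cp = (USL - LSL)/(6*sigma) = (113.3 - 94.6)/(6*1.8074271) = 1.7244
Cpu = (113.3 - 96.73)/(3*1.8074271) = 3.0559
Cpl = (96.73 - 94.6)/(3*1.8074271) = 0.3928
Cpk = min(Cpu, Cpl) = 0.3928

0.3928


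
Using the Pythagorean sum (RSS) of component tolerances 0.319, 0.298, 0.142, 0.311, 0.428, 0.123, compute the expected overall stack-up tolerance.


RSS = sqrt(0.319^2 + 0.298^2 + 0.142^2 + 0.311^2 + 0.428^2 + 0.123^2)
= sqrt(0.505763)
= 0.7112

0.7112


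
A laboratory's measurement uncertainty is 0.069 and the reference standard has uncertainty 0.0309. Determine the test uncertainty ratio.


TUR = u_lab / u_ref
= 0.069 / 0.0309
= 2.2330

2.2330


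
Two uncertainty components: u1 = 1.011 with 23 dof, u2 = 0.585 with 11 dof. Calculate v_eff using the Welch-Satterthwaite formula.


uc = sqrt(u1^2 + u2^2) = sqrt(1.011^2 + 0.585^2) = 1.1680522
v_eff = uc^4 / (u1^4/v1 + u2^4/v2)
= 1.1680522^4 / (1.011^4/23 + 0.585^4/11)
= 1.8614398 / 0.056070188
v_eff = 33.1984

33.1984


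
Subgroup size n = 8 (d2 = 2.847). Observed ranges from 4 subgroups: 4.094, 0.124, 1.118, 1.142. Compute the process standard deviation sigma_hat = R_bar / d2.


R_bar = (4.094 + 0.124 + 1.118 + 1.142) / 4
R_bar = 6.478 / 4 = 1.6195
sigma_hat = R_bar / d2 = 1.6195 / 2.847 = 0.5688

0.5688


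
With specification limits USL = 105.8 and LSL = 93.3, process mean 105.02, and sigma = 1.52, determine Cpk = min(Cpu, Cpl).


Cpu = (USL - mean) / (3*sigma) = (105.8 - 105.02) / (3*1.52) = 0.1711
Cpl = (mean - LSL) / (3*sigma) = (105.02 - 93.3) / (3*1.52) = 2.5702
Cpk = min(Cpu, Cpl) = 0.1711

0.1711


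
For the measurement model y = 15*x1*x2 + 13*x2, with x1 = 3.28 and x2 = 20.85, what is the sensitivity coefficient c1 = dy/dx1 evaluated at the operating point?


y = 15*x1*x2 + 13*x2
dy/dx1 = 15*x2
Evaluate at x2 = 20.85: c1 = 15 * 20.85
c1 = 312.7500

312.7500


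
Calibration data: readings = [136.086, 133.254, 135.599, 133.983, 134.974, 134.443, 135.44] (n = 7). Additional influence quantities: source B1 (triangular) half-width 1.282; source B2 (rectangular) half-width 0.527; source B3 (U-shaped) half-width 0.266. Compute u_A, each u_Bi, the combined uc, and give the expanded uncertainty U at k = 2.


mean = (136.086 + 133.254 + 135.599 + 133.983 + 134.974 + 134.443 + 135.44) / 7 = 134.8255714
s = sqrt(sum((x - mean)^2)/(n-1)) = 0.99268573
u_A = s / sqrt(n) = 0.99268573 / sqrt(7) = 0.37519994
u_B1 = 1.282 / sqrt(6) = 0.52337431
u_B2 = 0.527 / sqrt(3) = 0.30426359
u_B3 = 0.266 / sqrt(2) = 0.1880904
uc = sqrt(0.37519994^2 + 0.52337431^2 + 0.30426359^2 + 0.1880904^2) = 0.73664781
U = k * uc = 2 * 0.73664781
U = 1.4733

1.4733


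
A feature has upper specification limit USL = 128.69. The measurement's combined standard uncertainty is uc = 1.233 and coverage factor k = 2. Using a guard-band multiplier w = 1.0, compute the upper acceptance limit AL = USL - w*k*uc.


U = k * uc = 2 * 1.233 = 2.466
guard band g = w * U = 1.0 * 2.466 = 2.466
AL = USL - g = 128.69 - 2.466
AL = 126.2240

126.2240


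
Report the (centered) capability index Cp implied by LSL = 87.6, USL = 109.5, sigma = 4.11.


Cp = (USL - LSL) / (6 * sigma)
= (109.5 - 87.6) / (6 * 4.11)
= 21.9000 / 24.6600
= 0.8881

0.8881


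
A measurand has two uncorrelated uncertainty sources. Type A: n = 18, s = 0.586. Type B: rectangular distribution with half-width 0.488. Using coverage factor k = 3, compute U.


u_A = s / sqrt(n) = 0.586 / sqrt(18) = 0.13812152
u_B = half_width / sqrt(3) = 0.488 / sqrt(3) = 0.28174693
uc = sqrt(u_A^2 + u_B^2) = sqrt(0.13812152^2 + 0.28174693^2) = 0.31378159
U = k * uc = 3 * 0.31378159
U = 0.9413

0.9413


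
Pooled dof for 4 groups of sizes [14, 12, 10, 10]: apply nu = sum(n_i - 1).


nu = sum_i (n_i - 1)
nu = ((14 - 1) + (12 - 1) + (10 - 1) + (10 - 1))
nu = 13 + 11 + 9 + 9
nu = 42

42


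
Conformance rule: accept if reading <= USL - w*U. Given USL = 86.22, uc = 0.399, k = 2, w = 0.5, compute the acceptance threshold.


U = k * uc = 2 * 0.399 = 0.798
guard band g = w * U = 0.5 * 0.798 = 0.399
AL = USL - g = 86.22 - 0.399
AL = 85.8210

85.8210


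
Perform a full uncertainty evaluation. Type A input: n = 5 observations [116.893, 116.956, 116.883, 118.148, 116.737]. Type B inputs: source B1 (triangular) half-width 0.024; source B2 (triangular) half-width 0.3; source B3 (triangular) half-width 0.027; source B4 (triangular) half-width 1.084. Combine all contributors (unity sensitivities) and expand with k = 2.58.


mean = (116.893 + 116.956 + 116.883 + 118.148 + 116.737) / 5 = 117.1234
s = sqrt(sum((x - mean)^2)/(n-1)) = 0.57836174
u_A = s / sqrt(n) = 0.57836174 / sqrt(5) = 0.25865123
u_B1 = 0.024 / sqrt(6) = 0.009797959
u_B2 = 0.3 / sqrt(6) = 0.12247449
u_B3 = 0.027 / sqrt(6) = 0.011022704
u_B4 = 1.084 / sqrt(6) = 0.44254115
uc = sqrt(0.25865123^2 + 0.009797959^2 + 0.12247449^2 + 0.011022704^2 + 0.44254115^2) = 0.52721972
U = k * uc = 2.58 * 0.52721972
U = 1.3602

1.3602


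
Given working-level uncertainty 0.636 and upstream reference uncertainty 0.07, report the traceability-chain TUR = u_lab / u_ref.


TUR = u_lab / u_ref
= 0.636 / 0.07
= 9.0857

9.0857


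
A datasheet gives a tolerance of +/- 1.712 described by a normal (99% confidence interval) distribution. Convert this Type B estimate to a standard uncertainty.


u_B = half_width / 2.576
u_B = 1.712 / 2.576
u_B = 0.6646

0.6646


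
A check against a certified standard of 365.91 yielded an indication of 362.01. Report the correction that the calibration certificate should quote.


Correction = standard - reading
= 365.91 - 362.01
= 3.9000

3.9000


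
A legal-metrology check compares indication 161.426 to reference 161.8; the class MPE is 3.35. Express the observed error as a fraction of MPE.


e = indication - reference = 161.426 - 161.8 = -0.3740
|e| = 0.3740
ratio = |e| / MPE = 0.3740 / 3.35
ratio = 0.1116

0.1116


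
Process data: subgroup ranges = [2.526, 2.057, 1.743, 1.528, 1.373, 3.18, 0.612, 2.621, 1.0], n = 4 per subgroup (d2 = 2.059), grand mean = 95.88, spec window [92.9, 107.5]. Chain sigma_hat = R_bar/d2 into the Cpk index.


R_bar = (2.526 + 2.057 + 1.743 + 1.528 + 1.373 + 3.18 + 0.612 + 2.621 + 1.0) / 9 = 1.8488889
sigma = R_bar / d2 = 1.8488889 / 2.059 = 0.89795478
Cp = (USL - LSL)/(6*sigma) = (107.5 - 92.9)/(6*0.89795478) = 2.7099
Cpu = (107.5 - 95.88)/(3*0.89795478) = 4.3135
Cpl = (95.88 - 92.9)/(3*0.89795478) = 1.1062
Cpk = min(Cpu, Cpl) = 1.1062

1.1062


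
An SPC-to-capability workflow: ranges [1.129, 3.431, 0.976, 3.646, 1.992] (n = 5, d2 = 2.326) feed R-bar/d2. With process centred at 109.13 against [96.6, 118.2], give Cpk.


R_bar = (1.129 + 3.431 + 0.976 + 3.646 + 1.992) / 5 = 2.2348
sigma = R_bar / d2 = 2.2348 / 2.326 = 0.96079106
Cp = (USL - LSL)/(6*sigma) = (118.2 - 96.6)/(6*0.96079106) = 3.7469
Cpu = (118.2 - 109.13)/(3*0.96079106) = 3.1467
Cpl = (109.13 - 96.6)/(3*0.96079106) = 4.3471
Cpk = min(Cpu, Cpl) = 3.1467

3.1467


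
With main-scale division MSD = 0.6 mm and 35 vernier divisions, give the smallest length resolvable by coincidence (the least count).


LC = MSD / n_div
= 0.6 / 35
= 0.0171

0.0171


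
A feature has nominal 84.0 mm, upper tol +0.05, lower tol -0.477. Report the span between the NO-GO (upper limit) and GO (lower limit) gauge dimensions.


GO = nominal - lower_tol (smallest hole = maximum material condition)
GO = 84.0 - 0.477 = 83.523
NO-GO = nominal + upper_tol (largest hole = least material condition)
NO-GO = 84.0 + 0.05 = 84.05
spread = NO-GO - GO = 84.05 - 83.523 = 0.5270

0.5270


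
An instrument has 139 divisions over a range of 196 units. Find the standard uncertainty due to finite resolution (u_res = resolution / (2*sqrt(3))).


resolution = range / divisions
resolution = 196 / 139 = 1.4100719
u_res = resolution / (2*sqrt(3))
u_res = 1.4100719 / 3.4641016
u_res = 0.4071

0.4071


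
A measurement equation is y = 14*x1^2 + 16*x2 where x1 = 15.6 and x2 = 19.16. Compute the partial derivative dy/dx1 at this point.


y = 14*x1^2 + 16*x2
dy/dx1 = 2*14*x1
Evaluate at x1 = 15.6: c1 = 28 * 15.6
c1 = 436.8000

436.8000


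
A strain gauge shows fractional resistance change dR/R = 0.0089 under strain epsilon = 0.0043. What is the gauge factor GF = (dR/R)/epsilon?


GF = (dR/R) / epsilon
= 0.0089 / 0.0043
= 2.0698

2.0698


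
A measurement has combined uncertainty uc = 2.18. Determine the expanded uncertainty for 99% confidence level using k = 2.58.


U = k * uc
U = 2.58 * 2.18
U = 5.6244

5.6244


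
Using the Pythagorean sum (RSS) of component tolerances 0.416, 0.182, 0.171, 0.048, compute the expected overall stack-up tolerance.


RSS = sqrt(0.416^2 + 0.182^2 + 0.171^2 + 0.048^2)
= sqrt(0.237725)
= 0.4876

0.4876


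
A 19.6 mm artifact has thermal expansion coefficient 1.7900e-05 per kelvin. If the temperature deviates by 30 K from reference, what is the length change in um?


dL = L * alpha * dT
= 19.6 * 1.7900e-05 * 30
= 0.0105252 mm
dL_um = 0.0105252 * 1000 = 10.5252 um

10.5252


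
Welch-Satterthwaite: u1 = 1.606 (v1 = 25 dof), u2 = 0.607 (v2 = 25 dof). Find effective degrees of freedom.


uc = sqrt(u1^2 + u2^2) = sqrt(1.606^2 + 0.607^2) = 1.7168823
v_eff = uc^4 / (u1^4/v1 + u2^4/v2)
= 1.7168823^4 / (1.606^4/25 + 0.607^4/25)
= 8.6888459 / 0.27152852
v_eff = 31.9998

31.9998


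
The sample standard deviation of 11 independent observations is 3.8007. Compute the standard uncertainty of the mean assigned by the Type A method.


u_A = s / sqrt(n)
u_A = 3.8007 / sqrt(11)
u_A = 3.8007 / 3.3166248
u_A = 1.1460

1.1460


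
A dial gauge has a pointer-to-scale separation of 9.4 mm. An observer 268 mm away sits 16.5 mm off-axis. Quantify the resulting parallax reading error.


error = h * offset / d
= 9.4 * 16.5 / 268
= 0.5787

0.5787


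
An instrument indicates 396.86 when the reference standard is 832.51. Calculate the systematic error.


Systematic error = measured - true
= 396.86 - 832.51
= -435.6500

-435.6500


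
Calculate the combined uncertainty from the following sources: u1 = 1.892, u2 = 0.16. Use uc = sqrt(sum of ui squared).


uc = sqrt(1.892^2 + 0.16^2)
uc = sqrt(3.605264)
uc = 1.8988

1.8988


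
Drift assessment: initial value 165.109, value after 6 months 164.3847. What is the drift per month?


rate = (v2 - v1) / months
= (164.3847 - 165.109) / 6
= -0.7243 / 6
= -0.1207

-0.1207


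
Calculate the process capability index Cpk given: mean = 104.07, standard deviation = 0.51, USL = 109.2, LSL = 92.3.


Cpu = (USL - mean) / (3*sigma) = (109.2 - 104.07) / (3*0.51) = 3.3529
Cpl = (mean - LSL) / (3*sigma) = (104.07 - 92.3) / (3*0.51) = 7.6928
Cpk = min(Cpu, Cpl) = 3.3529

3.3529


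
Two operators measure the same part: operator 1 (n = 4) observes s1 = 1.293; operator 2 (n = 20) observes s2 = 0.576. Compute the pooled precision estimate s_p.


s_p = sqrt(((n1-1)*s1^2 + (n2-1)*s2^2) / (n1+n2-2))
numerator = (4-1)*1.293^2 + (20-1)*0.576^2 = 5.015547 + 6.303744 = 11.319291
denominator = 4 + 20 - 2 = 22
s_p^2 = 11.319291 / 22 = 0.51451323
s_p = sqrt(0.51451323) = 0.7173

0.7173


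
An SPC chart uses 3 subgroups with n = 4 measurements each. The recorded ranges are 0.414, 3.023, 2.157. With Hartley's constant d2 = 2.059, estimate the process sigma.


R_bar = (0.414 + 3.023 + 2.157) / 3
R_bar = 5.594 / 3 = 1.8646667
sigma_hat = R_bar / d2 = 1.8646667 / 2.059 = 0.9056

0.9056


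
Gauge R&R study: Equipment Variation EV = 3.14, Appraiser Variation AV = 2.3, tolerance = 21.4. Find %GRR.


GRR = sqrt(EV^2 + AV^2) = sqrt(3.14^2 + 2.3^2) = 3.8922487
%GRR = GRR / tol * 100 = 3.8922487 / 21.4 * 100
%GRR = 18.1881

18.1881


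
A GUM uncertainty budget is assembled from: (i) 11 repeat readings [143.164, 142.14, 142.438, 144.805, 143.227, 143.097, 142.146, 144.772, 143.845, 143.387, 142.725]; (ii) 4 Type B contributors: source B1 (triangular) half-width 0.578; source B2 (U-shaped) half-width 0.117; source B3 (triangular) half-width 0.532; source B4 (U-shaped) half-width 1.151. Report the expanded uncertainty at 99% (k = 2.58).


mean = (143.164 + 142.14 + 142.438 + 144.805 + 143.227 + 143.097 + 142.146 + 144.772 + 143.845 + 143.387 + 142.725) / 11 = 143.2496364
s = sqrt(sum((x - mean)^2)/(n-1)) = 0.9232833
u_A = s / sqrt(n) = 0.9232833 / sqrt(11) = 0.27838039
u_B1 = 0.578 / sqrt(6) = 0.23596751
u_B2 = 0.117 / sqrt(2) = 0.082731493
u_B3 = 0.532 / sqrt(6) = 0.21718809
u_B4 = 1.151 / sqrt(2) = 0.81387991
uc = sqrt(0.27838039^2 + 0.23596751^2 + 0.082731493^2 + 0.21718809^2 + 0.81387991^2) = 0.92173314
U = k * uc = 2.58 * 0.92173314
U = 2.3781

2.3781


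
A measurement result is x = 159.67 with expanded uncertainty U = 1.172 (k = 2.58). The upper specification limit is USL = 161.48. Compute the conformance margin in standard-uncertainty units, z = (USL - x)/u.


u = U / k = 1.172 / 2.58 = 0.45426357
margin = |USL - x| = |161.48 - 159.67| = 1.81
z = margin / u = 1.81 / 0.45426357
z = 3.9845

3.9845


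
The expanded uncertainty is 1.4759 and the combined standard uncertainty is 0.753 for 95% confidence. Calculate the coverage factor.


k = U / uc
k = 1.4759 / 0.753
k = 1.96

1.96


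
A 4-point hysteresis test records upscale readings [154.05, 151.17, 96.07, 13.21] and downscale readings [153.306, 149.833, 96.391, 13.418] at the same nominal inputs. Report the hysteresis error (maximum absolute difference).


|154.05 - 153.306| = 0.7440
|151.17 - 149.833| = 1.3370
|96.07 - 96.391| = 0.3210
|13.21 - 13.418| = 0.2080
hysteresis = max(diffs) = 1.3370

1.3370


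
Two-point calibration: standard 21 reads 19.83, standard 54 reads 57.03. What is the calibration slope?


slope = (y2 - y1) / (x2 - x1)
= (57.03 - 19.83) / (54 - 21)
= 37.2000 / 33
= 1.1273

1.1273


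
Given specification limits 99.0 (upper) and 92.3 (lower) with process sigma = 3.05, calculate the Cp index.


Cp = (USL - LSL) / (6 * sigma)
= (99.0 - 92.3) / (6 * 3.05)
= 6.7000 / 18.3000
= 0.3661

0.3661


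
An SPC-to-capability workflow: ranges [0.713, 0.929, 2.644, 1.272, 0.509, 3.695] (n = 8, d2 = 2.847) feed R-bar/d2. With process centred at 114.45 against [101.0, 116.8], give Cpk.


R_bar = (0.713 + 0.929 + 2.644 + 1.272 + 0.509 + 3.695) / 6 = 1.627
sigma = R_bar / d2 = 1.627 / 2.847 = 0.57147875
Cp = (USL - LSL)/(6*sigma) = (116.8 - 101.0)/(6*0.57147875) = 4.6079
Cpu = (116.8 - 114.45)/(3*0.57147875) = 1.3707
Cpl = (114.45 - 101.0)/(3*0.57147875) = 7.8451
Cpk = min(Cpu, Cpl) = 1.3707

1.3707


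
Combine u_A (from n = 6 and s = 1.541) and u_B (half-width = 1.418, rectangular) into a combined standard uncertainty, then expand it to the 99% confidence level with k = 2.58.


u_A = s / sqrt(n) = 1.541 / sqrt(6) = 0.62911062
u_B = half_width / sqrt(3) = 1.418 / sqrt(3) = 0.81868268
uc = sqrt(u_A^2 + u_B^2) = sqrt(0.62911062^2 + 0.81868268^2) = 1.0324832
U = k * uc = 2.58 * 1.0324832
U = 2.6638

2.6638


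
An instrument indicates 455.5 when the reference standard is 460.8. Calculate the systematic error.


Systematic error = measured - true
= 455.5 - 460.8
= -5.3000

-5.3000


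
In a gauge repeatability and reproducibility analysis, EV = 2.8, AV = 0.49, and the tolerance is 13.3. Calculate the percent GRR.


GRR = sqrt(EV^2 + AV^2) = sqrt(2.8^2 + 0.49^2) = 2.8425517
%GRR = GRR / tol * 100 = 2.8425517 / 13.3 * 100
%GRR = 21.3726

21.3726


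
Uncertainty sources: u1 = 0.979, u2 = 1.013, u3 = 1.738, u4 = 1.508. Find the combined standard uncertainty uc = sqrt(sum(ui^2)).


uc = sqrt(0.979^2 + 1.013^2 + 1.738^2 + 1.508^2)
uc = sqrt(7.279318)
uc = 2.6980

2.6980


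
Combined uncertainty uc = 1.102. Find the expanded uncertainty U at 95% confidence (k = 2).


U = k * uc
U = 2 * 1.102
U = 2.2040

2.2040


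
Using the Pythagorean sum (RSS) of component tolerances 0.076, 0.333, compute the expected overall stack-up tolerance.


RSS = sqrt(0.076^2 + 0.333^2)
= sqrt(0.116665)
= 0.3416

0.3416


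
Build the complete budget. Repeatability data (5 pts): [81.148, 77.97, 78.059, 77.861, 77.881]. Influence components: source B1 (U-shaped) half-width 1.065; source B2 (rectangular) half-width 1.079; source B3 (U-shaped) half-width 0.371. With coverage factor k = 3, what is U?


mean = (81.148 + 77.97 + 78.059 + 77.861 + 77.881) / 5 = 78.5838
s = sqrt(sum((x - mean)^2)/(n-1)) = 1.4355883
u_A = s / sqrt(n) = 1.4355883 / sqrt(5) = 0.64201461
u_B1 = 1.065 / sqrt(2) = 0.75306872
u_B2 = 1.079 / sqrt(3) = 0.62296094
u_B3 = 0.371 / sqrt(2) = 0.26233662
uc = sqrt(0.64201461^2 + 0.75306872^2 + 0.62296094^2 + 0.26233662^2) = 1.198414
U = k * uc = 3 * 1.198414
U = 3.5952

3.5952


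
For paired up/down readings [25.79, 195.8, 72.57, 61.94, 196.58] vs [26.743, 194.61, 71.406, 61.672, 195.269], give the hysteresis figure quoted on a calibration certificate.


|25.79 - 26.743| = 0.9530
|195.8 - 194.61| = 1.1900
|72.57 - 71.406| = 1.1640
|61.94 - 61.672| = 0.2680
|196.58 - 195.269| = 1.3110
hysteresis = max(diffs) = 1.3110

1.3110


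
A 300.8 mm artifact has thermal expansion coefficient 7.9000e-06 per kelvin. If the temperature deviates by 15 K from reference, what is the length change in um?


dL = L * alpha * dT
= 300.8 * 7.9000e-06 * 15
= 0.0356448 mm
dL_um = 0.0356448 * 1000 = 35.6448 um

35.6448


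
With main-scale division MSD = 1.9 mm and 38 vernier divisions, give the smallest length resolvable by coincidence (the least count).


LC = MSD / n_div
= 1.9 / 38
= 0.0500

0.0500
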